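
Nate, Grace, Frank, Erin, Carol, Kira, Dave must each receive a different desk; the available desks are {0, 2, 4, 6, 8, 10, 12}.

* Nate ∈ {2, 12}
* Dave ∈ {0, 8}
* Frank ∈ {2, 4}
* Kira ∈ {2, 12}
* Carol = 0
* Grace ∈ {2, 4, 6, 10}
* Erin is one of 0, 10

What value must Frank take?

4

Carol must be 0 (only option left). Remove 0 from Erin, Dave.
Dave must be 8 (only option left).
That leaves Erin = 10. Strike 10 from Grace.
The 4 still-open variables draw from only 4 values {2, 4, 6, 12}, so each is used; only Grace can be 6, hence Grace = 6.
The 3 still-open variables together cover exactly {2, 4, 12} — 3 values for 3 variables — and 4 appears only in Frank's list, so Frank = 4.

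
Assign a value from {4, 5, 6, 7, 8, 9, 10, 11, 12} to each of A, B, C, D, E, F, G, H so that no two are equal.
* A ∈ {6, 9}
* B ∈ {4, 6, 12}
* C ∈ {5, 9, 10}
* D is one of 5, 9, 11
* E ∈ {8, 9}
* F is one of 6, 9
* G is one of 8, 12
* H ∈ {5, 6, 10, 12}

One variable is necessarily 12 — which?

G

The 8 variables draw from only 8 values {4, 5, 6, 8, 9, 10, 11, 12}, so each is used; only B can be 4, hence B = 4.
The 7 still-open variables draw from only 7 values {5, 6, 8, 9, 10, 11, 12}, so each is used; only D can be 11, hence D = 11.
A and F between them cover only {6, 9} — a naked pair. Remove those values from C, E, H.
E must be 8 (only option left). Eliminate 8 elsewhere: G.
So 12 goes to G.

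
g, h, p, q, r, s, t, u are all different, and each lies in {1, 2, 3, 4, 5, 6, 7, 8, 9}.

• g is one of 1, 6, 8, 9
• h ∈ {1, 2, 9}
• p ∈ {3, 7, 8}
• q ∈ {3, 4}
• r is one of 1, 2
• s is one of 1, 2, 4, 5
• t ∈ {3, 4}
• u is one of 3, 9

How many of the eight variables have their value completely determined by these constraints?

The 2 variables q and t are confined to {3, 4}, which locks those values in; drop them from p, s, u.
u's domain is down to {9}, so u = 9. Strike 9 from g, h.
h and r share exactly the 2 values {1, 2}; by pigeonhole those values go to them, so strike 1, 2 from g, s.
s has just one choice, so s = 5.
Determined: s=5, u=9. The other variables each still have more than one consistent value. That makes 2.

2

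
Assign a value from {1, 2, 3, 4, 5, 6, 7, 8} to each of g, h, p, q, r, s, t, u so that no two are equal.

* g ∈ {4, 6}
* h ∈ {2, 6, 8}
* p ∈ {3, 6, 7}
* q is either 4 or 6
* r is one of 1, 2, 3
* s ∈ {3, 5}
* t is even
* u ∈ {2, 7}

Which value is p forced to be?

The 8 variables draw from only 8 values {1, 2, 3, 4, 5, 6, 7, 8}, so each is used; only r can be 1, hence r = 1.
The 7 still-open variables together cover exactly {2, 3, 4, 5, 6, 7, 8} — 7 values for 7 variables — and 5 appears only in s's list, so s = 5.
Among the 6 still-open variables, 3 fits only p (and all 6 values in {2, 3, 4, 6, 7, 8} must be used), so p = 3.

3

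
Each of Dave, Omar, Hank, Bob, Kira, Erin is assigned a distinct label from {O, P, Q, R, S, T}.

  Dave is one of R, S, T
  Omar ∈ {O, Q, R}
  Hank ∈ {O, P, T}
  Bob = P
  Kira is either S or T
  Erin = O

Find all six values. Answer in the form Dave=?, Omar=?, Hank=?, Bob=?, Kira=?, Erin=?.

Dave=R, Omar=Q, Hank=T, Bob=P, Kira=S, Erin=O

Bob's domain is down to {P}, so Bob = P. Eliminate P elsewhere: Hank.
Erin's domain is down to {O}, so Erin = O. Remove O from Omar, Hank.
Hank has just one choice, so Hank = T. Remove T from Dave, Kira.
Kira has just one choice, so Kira = S. Remove S from Dave.
That leaves Dave = R. So Omar can't be R.
Omar has just one choice, so Omar = Q.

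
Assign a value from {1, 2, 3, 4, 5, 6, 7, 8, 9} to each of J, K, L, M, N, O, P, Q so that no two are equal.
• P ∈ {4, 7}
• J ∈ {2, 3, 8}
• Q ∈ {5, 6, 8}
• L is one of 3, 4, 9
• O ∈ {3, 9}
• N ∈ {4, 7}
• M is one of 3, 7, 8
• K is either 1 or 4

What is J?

The 2 variables N and P are confined to {4, 7}, which locks those values in; drop them from K, L, M.
K's domain is down to {1}, so K = 1.
L and O share exactly the 2 values {3, 9}; by pigeonhole those values go to them, so strike 3, 9 from J, M.
M has just one choice, so M = 8. So J, Q can't be 8.
So J = 2.

2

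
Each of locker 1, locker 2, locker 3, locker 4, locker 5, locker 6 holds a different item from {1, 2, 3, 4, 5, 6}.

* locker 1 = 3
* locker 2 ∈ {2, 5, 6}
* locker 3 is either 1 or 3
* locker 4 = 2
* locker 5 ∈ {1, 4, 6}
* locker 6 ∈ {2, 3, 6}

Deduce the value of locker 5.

locker 1 has just one choice, so locker 1 = 3. Strike 3 from locker 3, locker 6.
locker 3 must be 1 (only option left). Eliminate 1 elsewhere: locker 5.
locker 4's domain is down to {2}, so locker 4 = 2. Strike 2 from locker 2, locker 6.
locker 6 has just one choice, so locker 6 = 6. Remove 6 from locker 2, locker 5.
So locker 5 = 4.

4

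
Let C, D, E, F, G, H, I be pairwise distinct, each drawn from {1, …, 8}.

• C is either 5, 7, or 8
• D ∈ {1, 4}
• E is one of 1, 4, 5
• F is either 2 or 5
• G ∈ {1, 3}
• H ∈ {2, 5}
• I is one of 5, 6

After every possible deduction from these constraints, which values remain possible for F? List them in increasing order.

F and H share exactly the 2 values {2, 5}; by pigeonhole those values go to them, so strike 2, 5 from C, E, I.
I must be 6 (only option left).
D and E share exactly the 2 values {1, 4}; by pigeonhole those values go to them, so strike 1, 4 from G.
That leaves G = 3.
No further eliminations apply; F can still be any of 2, 5.

2, 5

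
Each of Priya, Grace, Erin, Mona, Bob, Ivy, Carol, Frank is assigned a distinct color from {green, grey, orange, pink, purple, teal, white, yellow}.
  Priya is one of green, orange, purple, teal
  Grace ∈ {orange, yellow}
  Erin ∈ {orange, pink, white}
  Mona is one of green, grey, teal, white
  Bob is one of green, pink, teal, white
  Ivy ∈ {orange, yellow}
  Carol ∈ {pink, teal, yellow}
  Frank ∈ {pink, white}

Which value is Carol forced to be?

teal

The 8 variables draw from only 8 values {green, grey, orange, pink, purple, teal, white, yellow}, so each is used; only Mona can be grey, hence Mona = grey.
The 7 still-open variables together cover exactly {green, orange, pink, purple, teal, white, yellow} — 7 values for 7 variables — and purple appears only in Priya's list, so Priya = purple.
Among the 6 still-open variables, green fits only Bob (and all 6 values in {green, orange, pink, teal, white, yellow} must be used), so Bob = green.
The 5 still-open variables together cover exactly {orange, pink, teal, white, yellow} — 5 values for 5 variables — and teal appears only in Carol's list, so Carol = teal.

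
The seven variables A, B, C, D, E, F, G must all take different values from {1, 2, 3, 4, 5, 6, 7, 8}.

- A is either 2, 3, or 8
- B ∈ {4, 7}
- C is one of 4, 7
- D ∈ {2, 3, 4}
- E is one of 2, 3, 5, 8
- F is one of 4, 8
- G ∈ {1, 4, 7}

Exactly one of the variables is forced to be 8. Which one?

The 7 variables together cover exactly {1, 2, 3, 4, 5, 7, 8} — 7 values for 7 variables — and 1 appears only in G's list, so G = 1.
Among the 6 still-open variables, 5 fits only E (and all 6 values in {2, 3, 4, 5, 7, 8} must be used), so E = 5.
B and C between them cover only {4, 7} — a naked pair. Remove those values from D, F.
So 8 goes to F.

F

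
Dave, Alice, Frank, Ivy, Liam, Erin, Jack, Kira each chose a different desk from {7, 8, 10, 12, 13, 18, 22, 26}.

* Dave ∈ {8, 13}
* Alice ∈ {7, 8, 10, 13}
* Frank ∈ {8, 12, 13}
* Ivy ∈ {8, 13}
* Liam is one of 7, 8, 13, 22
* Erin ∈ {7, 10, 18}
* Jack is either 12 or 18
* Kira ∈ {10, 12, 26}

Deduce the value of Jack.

The 8 variables draw from only 8 values {7, 8, 10, 12, 13, 18, 22, 26}, so each is used; only Liam can be 22, hence Liam = 22.
The 7 still-open variables draw from only 7 values {7, 8, 10, 12, 13, 18, 26}, so each is used; only Kira can be 26, hence Kira = 26.
Dave and Ivy between them cover only {8, 13} — a naked pair. Remove those values from Alice, Frank.
Frank must be 12 (only option left). Strike 12 from Jack.
So Jack = 18.

18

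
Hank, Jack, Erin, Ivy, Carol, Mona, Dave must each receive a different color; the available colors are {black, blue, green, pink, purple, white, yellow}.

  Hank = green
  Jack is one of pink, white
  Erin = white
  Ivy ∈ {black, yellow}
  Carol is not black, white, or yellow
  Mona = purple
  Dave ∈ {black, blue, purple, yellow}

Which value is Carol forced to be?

Hank must be green (only option left). Eliminate green elsewhere: Carol.
Erin must be white (only option left). Remove white from Jack.
Mona's domain is down to {purple}, so Mona = purple. So Carol, Dave can't be purple.
That leaves Jack = pink. So Carol can't be pink.
So Carol = blue.

blue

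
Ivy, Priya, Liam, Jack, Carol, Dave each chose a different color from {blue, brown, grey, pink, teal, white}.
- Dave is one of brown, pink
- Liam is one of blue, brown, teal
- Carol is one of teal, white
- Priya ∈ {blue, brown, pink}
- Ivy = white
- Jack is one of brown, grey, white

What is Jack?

grey

Ivy has just one choice, so Ivy = white. Remove white from Jack, Carol.
Carol has just one choice, so Carol = teal. So Liam can't be teal.
Among the 4 still-open variables, grey fits only Jack (and all 4 values in {blue, brown, grey, pink} must be used), so Jack = grey.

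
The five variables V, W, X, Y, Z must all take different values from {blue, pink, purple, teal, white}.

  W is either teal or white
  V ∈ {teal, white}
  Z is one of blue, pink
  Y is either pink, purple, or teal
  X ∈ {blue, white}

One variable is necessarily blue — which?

X

The 5 variables draw from only 5 values {blue, pink, purple, teal, white}, so each is used; only Y can be purple, hence Y = purple.
The 4 still-open variables together cover exactly {blue, pink, teal, white} — 4 values for 4 variables — and pink appears only in Z's list, so Z = pink.
Among the 3 still-open variables, blue fits only X (and all 3 values in {blue, teal, white} must be used), so X = blue.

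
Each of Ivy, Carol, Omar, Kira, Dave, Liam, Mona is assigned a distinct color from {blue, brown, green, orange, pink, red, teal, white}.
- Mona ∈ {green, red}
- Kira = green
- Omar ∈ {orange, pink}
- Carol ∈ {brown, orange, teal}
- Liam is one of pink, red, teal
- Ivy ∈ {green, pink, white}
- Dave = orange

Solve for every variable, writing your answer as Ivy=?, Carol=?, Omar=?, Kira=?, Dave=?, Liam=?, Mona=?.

Ivy=white, Carol=brown, Omar=pink, Kira=green, Dave=orange, Liam=teal, Mona=red

Kira has just one choice, so Kira = green. So Ivy, Mona can't be green.
Dave's domain is down to {orange}, so Dave = orange. So Carol, Omar can't be orange.
Mona has just one choice, so Mona = red. So Liam can't be red.
Omar must be pink (only option left). Strike pink from Ivy, Liam.
Liam has just one choice, so Liam = teal. So Carol can't be teal.
Ivy has just one choice, so Ivy = white.
Carol's domain is down to {brown}, so Carol = brown.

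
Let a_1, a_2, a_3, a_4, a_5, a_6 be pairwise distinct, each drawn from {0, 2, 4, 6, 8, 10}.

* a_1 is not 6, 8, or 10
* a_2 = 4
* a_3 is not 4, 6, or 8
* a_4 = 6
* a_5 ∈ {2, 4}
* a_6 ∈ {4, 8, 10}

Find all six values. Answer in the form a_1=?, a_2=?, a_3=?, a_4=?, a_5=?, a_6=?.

a_1=0, a_2=4, a_3=10, a_4=6, a_5=2, a_6=8

a_2 has just one choice, so a_2 = 4. Strike 4 from a_1, a_5, a_6.
a_4 must be 6 (only option left).
a_5's domain is down to {2}, so a_5 = 2. Remove 2 from a_1, a_3.
a_1's domain is down to {0}, so a_1 = 0. So a_3 can't be 0.
a_3's domain is down to {10}, so a_3 = 10. Remove 10 from a_6.
a_6 must be 8 (only option left).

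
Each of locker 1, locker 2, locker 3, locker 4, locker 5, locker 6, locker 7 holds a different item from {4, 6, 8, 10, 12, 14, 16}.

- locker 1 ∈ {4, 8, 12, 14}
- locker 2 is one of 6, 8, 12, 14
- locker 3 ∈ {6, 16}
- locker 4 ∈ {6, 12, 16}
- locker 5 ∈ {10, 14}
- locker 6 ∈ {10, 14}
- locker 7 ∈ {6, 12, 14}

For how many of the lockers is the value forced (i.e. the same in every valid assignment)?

2

The 7 variables together cover exactly {4, 6, 8, 10, 12, 14, 16} — 7 values for 7 variables — and 4 appears only in locker 1's list, so locker 1 = 4.
Among the 6 still-open variables, 8 fits only locker 2 (and all 6 values in {6, 8, 10, 12, 14, 16} must be used), so locker 2 = 8.
The 2 variables locker 5 and locker 6 are confined to {10, 14}, which locks those values in; drop them from locker 7.
Determined: locker 1=4, locker 2=8. The other lockers each still have more than one consistent value. That makes 2.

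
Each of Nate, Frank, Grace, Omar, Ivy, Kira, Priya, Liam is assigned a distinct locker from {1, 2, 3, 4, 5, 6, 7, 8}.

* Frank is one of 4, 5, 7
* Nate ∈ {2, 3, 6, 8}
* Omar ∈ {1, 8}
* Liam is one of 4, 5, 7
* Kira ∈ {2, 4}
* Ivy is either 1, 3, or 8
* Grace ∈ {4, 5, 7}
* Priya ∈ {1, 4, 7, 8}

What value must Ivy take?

Among the 8 variables, 6 fits only Nate (and all 8 values in {1, 2, 3, 4, 5, 6, 7, 8} must be used), so Nate = 6.
The 7 still-open variables draw from only 7 values {1, 2, 3, 4, 5, 7, 8}, so each is used; only Kira can be 2, hence Kira = 2.
The 6 still-open variables together cover exactly {1, 3, 4, 5, 7, 8} — 6 values for 6 variables — and 3 appears only in Ivy's list, so Ivy = 3.

3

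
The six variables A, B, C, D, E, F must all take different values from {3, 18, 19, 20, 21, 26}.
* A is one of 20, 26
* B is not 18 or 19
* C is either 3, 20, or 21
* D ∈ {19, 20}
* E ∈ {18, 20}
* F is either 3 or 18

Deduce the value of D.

Among the 6 variables, 19 fits only D (and all 6 values in {3, 18, 19, 20, 21, 26} must be used), so D = 19.

19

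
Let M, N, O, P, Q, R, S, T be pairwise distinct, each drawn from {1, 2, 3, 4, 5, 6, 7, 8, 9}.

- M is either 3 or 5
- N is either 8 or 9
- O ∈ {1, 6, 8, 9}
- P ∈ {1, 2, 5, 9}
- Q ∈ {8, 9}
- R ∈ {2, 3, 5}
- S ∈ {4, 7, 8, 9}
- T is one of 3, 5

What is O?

6

M and T share exactly the 2 values {3, 5}; by pigeonhole those values go to them, so strike 3, 5 from P, R.
R's domain is down to {2}, so R = 2. So P can't be 2.
N and Q share exactly the 2 values {8, 9}; by pigeonhole those values go to them, so strike 8, 9 from O, P, S.
That leaves P = 1. Eliminate 1 elsewhere: O.
So O = 6.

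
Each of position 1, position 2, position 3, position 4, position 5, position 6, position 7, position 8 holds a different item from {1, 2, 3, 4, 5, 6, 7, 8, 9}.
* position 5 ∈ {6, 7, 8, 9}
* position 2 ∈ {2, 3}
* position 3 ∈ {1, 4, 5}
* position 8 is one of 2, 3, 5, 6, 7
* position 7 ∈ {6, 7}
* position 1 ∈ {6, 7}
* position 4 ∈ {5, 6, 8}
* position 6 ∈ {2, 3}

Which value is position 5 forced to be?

The 2 variables position 1 and position 7 are confined to {6, 7}, which locks those values in; drop them from position 4, position 5, position 8.
The 2 variables position 2 and position 6 are confined to {2, 3}, which locks those values in; drop them from position 8.
That leaves position 8 = 5. Eliminate 5 elsewhere: position 3, position 4.
position 4's domain is down to {8}, so position 4 = 8. So position 5 can't be 8.
So position 5 = 9.

9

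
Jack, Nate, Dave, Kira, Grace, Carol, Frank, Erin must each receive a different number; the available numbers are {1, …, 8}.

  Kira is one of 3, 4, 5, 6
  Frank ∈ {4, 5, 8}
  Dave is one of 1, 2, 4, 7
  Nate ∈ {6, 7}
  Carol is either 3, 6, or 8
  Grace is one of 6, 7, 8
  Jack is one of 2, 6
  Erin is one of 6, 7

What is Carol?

Among the 8 variables, 1 fits only Dave (and all 8 values in {1, 2, 3, 4, 5, 6, 7, 8} must be used), so Dave = 1.
The 7 still-open variables together cover exactly {2, 3, 4, 5, 6, 7, 8} — 7 values for 7 variables — and 2 appears only in Jack's list, so Jack = 2.
The 2 variables Nate and Erin are confined to {6, 7}, which locks those values in; drop them from Kira, Grace, Carol.
That leaves Grace = 8. Eliminate 8 elsewhere: Carol, Frank.
So Carol = 3.

3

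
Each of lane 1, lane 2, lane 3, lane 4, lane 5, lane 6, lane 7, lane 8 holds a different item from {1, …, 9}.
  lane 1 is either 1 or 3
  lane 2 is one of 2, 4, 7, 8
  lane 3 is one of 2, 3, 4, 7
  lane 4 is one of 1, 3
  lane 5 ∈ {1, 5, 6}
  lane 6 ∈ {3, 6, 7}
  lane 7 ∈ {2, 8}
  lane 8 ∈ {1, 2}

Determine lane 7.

8

The 8 variables together cover exactly {1, 2, 3, 4, 5, 6, 7, 8} — 8 values for 8 variables — and 5 appears only in lane 5's list, so lane 5 = 5.
Among the 7 still-open variables, 6 fits only lane 6 (and all 7 values in {1, 2, 3, 4, 6, 7, 8} must be used), so lane 6 = 6.
The 2 variables lane 1 and lane 4 are confined to {1, 3}, which locks those values in; drop them from lane 3, lane 8.
lane 8 has just one choice, so lane 8 = 2. Strike 2 from lane 2, lane 3, lane 7.
So lane 7 = 8.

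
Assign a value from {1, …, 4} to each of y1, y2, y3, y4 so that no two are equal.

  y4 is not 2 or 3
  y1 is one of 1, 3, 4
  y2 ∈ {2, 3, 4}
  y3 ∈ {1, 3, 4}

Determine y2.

2

The 4 variables draw from only 4 values {1, 2, 3, 4}, so each is used; only y2 can be 2, hence y2 = 2.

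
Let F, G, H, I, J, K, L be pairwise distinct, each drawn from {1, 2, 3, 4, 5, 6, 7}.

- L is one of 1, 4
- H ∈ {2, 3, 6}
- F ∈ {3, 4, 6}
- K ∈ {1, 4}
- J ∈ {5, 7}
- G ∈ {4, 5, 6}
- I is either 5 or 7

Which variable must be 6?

G

The 7 variables together cover exactly {1, 2, 3, 4, 5, 6, 7} — 7 values for 7 variables — and 2 appears only in H's list, so H = 2.
The 6 still-open variables draw from only 6 values {1, 3, 4, 5, 6, 7}, so each is used; only F can be 3, hence F = 3.
Among the 5 still-open variables, 6 fits only G (and all 5 values in {1, 4, 5, 6, 7} must be used), so G = 6.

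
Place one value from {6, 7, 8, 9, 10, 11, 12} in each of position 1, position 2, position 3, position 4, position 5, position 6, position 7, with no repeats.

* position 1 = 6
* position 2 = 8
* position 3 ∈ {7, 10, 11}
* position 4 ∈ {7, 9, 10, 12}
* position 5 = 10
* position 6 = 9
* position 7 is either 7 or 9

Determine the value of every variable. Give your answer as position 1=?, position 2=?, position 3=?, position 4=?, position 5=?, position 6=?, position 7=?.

position 1 has just one choice, so position 1 = 6.
That leaves position 2 = 8.
That leaves position 5 = 10. Strike 10 from position 3, position 4.
position 6's domain is down to {9}, so position 6 = 9. Remove 9 from position 4, position 7.
position 7 has just one choice, so position 7 = 7. Remove 7 from position 3, position 4.
position 3 must be 11 (only option left).
position 4 has just one choice, so position 4 = 12.

position 1=6, position 2=8, position 3=11, position 4=12, position 5=10, position 6=9, position 7=7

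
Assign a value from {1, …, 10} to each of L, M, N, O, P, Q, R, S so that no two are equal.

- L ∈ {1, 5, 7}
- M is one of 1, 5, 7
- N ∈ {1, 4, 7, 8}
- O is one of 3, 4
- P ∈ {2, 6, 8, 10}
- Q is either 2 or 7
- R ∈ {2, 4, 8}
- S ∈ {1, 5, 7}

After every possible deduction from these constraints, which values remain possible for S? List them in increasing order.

1, 5, 7

The 3 variables L, M, S are confined to {1, 5, 7}, which locks those values in; drop them from N, Q.
Q has just one choice, so Q = 2. Eliminate 2 elsewhere: P, R.
N and R between them cover only {4, 8} — a naked pair. Remove those values from O, P.
O's domain is down to {3}, so O = 3.
No further eliminations apply; S can still be any of 1, 5, 7.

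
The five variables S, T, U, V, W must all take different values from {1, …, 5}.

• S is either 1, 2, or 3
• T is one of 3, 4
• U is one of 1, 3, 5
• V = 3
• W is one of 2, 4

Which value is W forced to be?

2

V's domain is down to {3}, so V = 3. Eliminate 3 elsewhere: S, T, U.
That leaves T = 4. So W can't be 4.
So W = 2.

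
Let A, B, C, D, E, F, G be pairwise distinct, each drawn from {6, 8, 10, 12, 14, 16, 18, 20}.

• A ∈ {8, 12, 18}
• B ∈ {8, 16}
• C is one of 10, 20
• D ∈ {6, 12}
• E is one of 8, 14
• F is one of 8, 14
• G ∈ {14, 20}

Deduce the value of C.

E and F between them cover only {8, 14} — a naked pair. Remove those values from A, B, G.
B has just one choice, so B = 16.
That leaves G = 20. Eliminate 20 elsewhere: C.
So C = 10.

10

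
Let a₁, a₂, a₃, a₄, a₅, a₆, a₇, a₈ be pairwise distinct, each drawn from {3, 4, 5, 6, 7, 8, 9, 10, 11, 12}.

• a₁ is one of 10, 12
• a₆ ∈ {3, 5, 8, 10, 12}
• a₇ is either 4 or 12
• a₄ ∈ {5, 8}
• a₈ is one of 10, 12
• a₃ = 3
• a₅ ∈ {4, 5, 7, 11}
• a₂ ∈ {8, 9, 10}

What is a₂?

a₃ must be 3 (only option left). Strike 3 from a₆.
a₁ and a₈ between them cover only {10, 12} — a naked pair. Remove those values from a₂, a₆, a₇.
a₇'s domain is down to {4}, so a₇ = 4. So a₅ can't be 4.
a₄ and a₆ between them cover only {5, 8} — a naked pair. Remove those values from a₂, a₅.
So a₂ = 9.

9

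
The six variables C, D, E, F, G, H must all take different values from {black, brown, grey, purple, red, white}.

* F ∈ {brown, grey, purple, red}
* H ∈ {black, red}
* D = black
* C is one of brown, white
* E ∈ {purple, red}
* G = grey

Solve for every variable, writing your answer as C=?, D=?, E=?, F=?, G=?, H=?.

C=white, D=black, E=purple, F=brown, G=grey, H=red

D has just one choice, so D = black. Eliminate black elsewhere: H.
G has just one choice, so G = grey. So F can't be grey.
H has just one choice, so H = red. Eliminate red elsewhere: E, F.
E's domain is down to {purple}, so E = purple. Strike purple from F.
F must be brown (only option left). Eliminate brown elsewhere: C.
C must be white (only option left).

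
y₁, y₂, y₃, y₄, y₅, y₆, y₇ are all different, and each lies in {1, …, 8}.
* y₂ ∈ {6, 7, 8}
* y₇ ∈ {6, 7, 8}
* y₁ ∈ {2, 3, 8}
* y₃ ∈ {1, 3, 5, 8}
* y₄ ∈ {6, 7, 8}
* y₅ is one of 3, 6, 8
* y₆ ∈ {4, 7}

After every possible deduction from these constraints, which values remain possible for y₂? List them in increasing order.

The 3 variables y₂, y₄, y₇ are confined to {6, 7, 8}, which locks those values in; drop them from y₁, y₃, y₅, y₆.
y₅ has just one choice, so y₅ = 3. Strike 3 from y₁, y₃.
y₆'s domain is down to {4}, so y₆ = 4.
y₁ has just one choice, so y₁ = 2.
No further eliminations apply; y₂ can still be any of 6, 7, 8.

6, 7, 8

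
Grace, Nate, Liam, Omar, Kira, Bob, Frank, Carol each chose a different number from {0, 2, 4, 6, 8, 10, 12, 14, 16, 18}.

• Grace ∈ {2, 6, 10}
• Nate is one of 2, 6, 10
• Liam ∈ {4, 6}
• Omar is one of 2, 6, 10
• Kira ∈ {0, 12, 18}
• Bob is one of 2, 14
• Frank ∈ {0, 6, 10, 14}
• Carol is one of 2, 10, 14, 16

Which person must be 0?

Grace, Nate, Omar between them cover only {2, 6, 10} — a naked triple. Remove those values from Liam, Bob, Frank, Carol.
Liam's domain is down to {4}, so Liam = 4.
That leaves Bob = 14. Eliminate 14 elsewhere: Frank, Carol.
So 0 goes to Frank.

Frank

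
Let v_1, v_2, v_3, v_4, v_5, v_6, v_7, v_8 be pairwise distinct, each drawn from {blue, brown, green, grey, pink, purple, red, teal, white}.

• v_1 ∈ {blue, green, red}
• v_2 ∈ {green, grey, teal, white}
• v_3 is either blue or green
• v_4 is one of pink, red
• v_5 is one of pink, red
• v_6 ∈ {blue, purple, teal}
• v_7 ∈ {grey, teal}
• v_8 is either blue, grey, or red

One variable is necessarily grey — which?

Among the 8 variables, purple fits only v_6 (and all 8 values in {blue, green, grey, pink, purple, red, teal, white} must be used), so v_6 = purple.
The 7 still-open variables draw from only 7 values {blue, green, grey, pink, red, teal, white}, so each is used; only v_2 can be white, hence v_2 = white.
The 6 still-open variables draw from only 6 values {blue, green, grey, pink, red, teal}, so each is used; only v_7 can be teal, hence v_7 = teal.
The 5 still-open variables together cover exactly {blue, green, grey, pink, red} — 5 values for 5 variables — and grey appears only in v_8's list, so v_8 = grey.

v_8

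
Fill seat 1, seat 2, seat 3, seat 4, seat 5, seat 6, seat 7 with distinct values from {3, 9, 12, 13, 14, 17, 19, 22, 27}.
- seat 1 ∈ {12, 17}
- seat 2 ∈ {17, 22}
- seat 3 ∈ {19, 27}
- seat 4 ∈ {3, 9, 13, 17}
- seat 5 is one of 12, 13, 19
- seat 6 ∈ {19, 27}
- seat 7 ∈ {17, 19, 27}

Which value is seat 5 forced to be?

13

seat 3 and seat 6 between them cover only {19, 27} — a naked pair. Remove those values from seat 5, seat 7.
seat 7's domain is down to {17}, so seat 7 = 17. Remove 17 from seat 1, seat 2, seat 4.
seat 1 must be 12 (only option left). Strike 12 from seat 5.
So seat 5 = 13.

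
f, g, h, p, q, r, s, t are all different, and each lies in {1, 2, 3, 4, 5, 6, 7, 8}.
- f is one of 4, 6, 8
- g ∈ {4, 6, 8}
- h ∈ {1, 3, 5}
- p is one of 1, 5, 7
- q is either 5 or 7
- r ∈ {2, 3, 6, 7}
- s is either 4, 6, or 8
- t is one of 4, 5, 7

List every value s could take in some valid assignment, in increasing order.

The 8 variables together cover exactly {1, 2, 3, 4, 5, 6, 7, 8} — 8 values for 8 variables — and 2 appears only in r's list, so r = 2.
The 7 still-open variables draw from only 7 values {1, 3, 4, 5, 6, 7, 8}, so each is used; only h can be 3, hence h = 3.
Among the 6 still-open variables, 1 fits only p (and all 6 values in {1, 4, 5, 6, 7, 8} must be used), so p = 1.
f, g, s between them cover only {4, 6, 8} — a naked triple. Remove those values from t.
No further eliminations apply; s can still be any of 4, 6, 8.

4, 6, 8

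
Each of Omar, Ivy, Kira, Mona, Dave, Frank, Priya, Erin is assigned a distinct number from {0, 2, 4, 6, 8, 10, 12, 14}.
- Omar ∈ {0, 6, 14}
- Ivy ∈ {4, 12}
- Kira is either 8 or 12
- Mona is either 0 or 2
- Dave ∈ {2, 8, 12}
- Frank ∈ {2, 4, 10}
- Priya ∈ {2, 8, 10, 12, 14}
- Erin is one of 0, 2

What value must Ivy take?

Among the 8 variables, 6 fits only Omar (and all 8 values in {0, 2, 4, 6, 8, 10, 12, 14} must be used), so Omar = 6.
Among the 7 still-open variables, 14 fits only Priya (and all 7 values in {0, 2, 4, 8, 10, 12, 14} must be used), so Priya = 14.
The 6 still-open variables together cover exactly {0, 2, 4, 8, 10, 12} — 6 values for 6 variables — and 10 appears only in Frank's list, so Frank = 10.
The 5 still-open variables together cover exactly {0, 2, 4, 8, 12} — 5 values for 5 variables — and 4 appears only in Ivy's list, so Ivy = 4.

4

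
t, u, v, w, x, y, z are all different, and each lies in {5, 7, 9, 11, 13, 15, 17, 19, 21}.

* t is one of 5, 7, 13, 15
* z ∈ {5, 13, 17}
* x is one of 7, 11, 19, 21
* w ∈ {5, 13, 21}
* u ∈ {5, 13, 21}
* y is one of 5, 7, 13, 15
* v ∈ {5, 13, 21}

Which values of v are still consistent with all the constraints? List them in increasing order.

The 3 variables u, v, w are confined to {5, 13, 21}, which locks those values in; drop them from t, x, y, z.
z has just one choice, so z = 17.
t and y between them cover only {7, 15} — a naked pair. Remove those values from x.
No further eliminations apply; v can still be any of 5, 13, 21.

5, 13, 21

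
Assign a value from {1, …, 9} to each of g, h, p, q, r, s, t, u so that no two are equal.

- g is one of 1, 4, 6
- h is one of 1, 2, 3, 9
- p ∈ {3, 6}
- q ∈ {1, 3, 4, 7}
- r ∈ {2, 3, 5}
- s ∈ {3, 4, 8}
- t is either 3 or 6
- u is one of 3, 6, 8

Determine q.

The 2 variables p and t are confined to {3, 6}, which locks those values in; drop them from g, h, q, r, s, u.
u's domain is down to {8}, so u = 8. Eliminate 8 elsewhere: s.
That leaves s = 4. Eliminate 4 elsewhere: g, q.
That leaves g = 1. Eliminate 1 elsewhere: h, q.
So q = 7.

7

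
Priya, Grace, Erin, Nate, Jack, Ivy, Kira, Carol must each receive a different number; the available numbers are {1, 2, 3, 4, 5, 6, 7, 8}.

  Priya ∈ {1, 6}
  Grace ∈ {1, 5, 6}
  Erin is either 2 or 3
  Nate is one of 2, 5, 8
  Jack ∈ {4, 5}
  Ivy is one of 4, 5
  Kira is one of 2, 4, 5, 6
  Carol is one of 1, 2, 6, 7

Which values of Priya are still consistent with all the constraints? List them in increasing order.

1, 6

Among the 8 variables, 3 fits only Erin (and all 8 values in {1, 2, 3, 4, 5, 6, 7, 8} must be used), so Erin = 3.
Among the 7 still-open variables, 7 fits only Carol (and all 7 values in {1, 2, 4, 5, 6, 7, 8} must be used), so Carol = 7.
Among the 6 still-open variables, 8 fits only Nate (and all 6 values in {1, 2, 4, 5, 6, 8} must be used), so Nate = 8.
The 5 still-open variables together cover exactly {1, 2, 4, 5, 6} — 5 values for 5 variables — and 2 appears only in Kira's list, so Kira = 2.
Jack and Ivy between them cover only {4, 5} — a naked pair. Remove those values from Grace.
No further eliminations apply; Priya can still be any of 1, 6.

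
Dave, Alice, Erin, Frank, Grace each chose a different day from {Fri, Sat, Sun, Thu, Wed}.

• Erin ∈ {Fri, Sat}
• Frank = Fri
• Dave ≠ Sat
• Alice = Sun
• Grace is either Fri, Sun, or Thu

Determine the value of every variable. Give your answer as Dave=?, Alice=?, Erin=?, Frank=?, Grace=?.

Alice's domain is down to {Sun}, so Alice = Sun. Eliminate Sun elsewhere: Dave, Grace.
That leaves Frank = Fri. Eliminate Fri elsewhere: Dave, Erin, Grace.
Grace has just one choice, so Grace = Thu. Strike Thu from Dave.
That leaves Dave = Wed.
That leaves Erin = Sat.

Dave=Wed, Alice=Sun, Erin=Sat, Frank=Fri, Grace=Thu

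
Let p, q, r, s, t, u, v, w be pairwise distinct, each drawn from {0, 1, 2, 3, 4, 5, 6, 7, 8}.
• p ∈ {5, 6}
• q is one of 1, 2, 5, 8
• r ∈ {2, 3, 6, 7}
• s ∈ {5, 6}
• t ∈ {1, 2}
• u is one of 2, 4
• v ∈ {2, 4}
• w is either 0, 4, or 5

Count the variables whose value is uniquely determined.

3

p and s share exactly the 2 values {5, 6}; by pigeonhole those values go to them, so strike 5, 6 from q, r, w.
u and v between them cover only {2, 4} — a naked pair. Remove those values from q, r, t, w.
t's domain is down to {1}, so t = 1. Eliminate 1 elsewhere: q.
w has just one choice, so w = 0.
q must be 8 (only option left).
Determined: q=8, t=1, w=0. The other variables each still have more than one consistent value. That makes 3.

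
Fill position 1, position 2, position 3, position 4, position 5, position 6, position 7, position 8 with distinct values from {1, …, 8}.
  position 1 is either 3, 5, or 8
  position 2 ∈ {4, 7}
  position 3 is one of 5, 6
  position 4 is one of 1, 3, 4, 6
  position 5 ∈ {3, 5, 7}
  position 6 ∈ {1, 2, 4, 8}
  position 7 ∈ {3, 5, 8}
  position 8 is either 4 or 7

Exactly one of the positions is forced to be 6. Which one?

The 8 variables together cover exactly {1, 2, 3, 4, 5, 6, 7, 8} — 8 values for 8 variables — and 2 appears only in position 6's list, so position 6 = 2.
The 7 still-open variables together cover exactly {1, 3, 4, 5, 6, 7, 8} — 7 values for 7 variables — and 1 appears only in position 4's list, so position 4 = 1.
The 6 still-open variables together cover exactly {3, 4, 5, 6, 7, 8} — 6 values for 6 variables — and 6 appears only in position 3's list, so position 3 = 6.

position 3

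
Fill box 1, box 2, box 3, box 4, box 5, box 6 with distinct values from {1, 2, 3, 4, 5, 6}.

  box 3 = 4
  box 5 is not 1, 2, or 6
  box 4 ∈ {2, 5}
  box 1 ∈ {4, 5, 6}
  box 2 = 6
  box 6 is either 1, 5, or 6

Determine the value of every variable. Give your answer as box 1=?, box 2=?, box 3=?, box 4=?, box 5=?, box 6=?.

box 1=5, box 2=6, box 3=4, box 4=2, box 5=3, box 6=1

box 2's domain is down to {6}, so box 2 = 6. Strike 6 from box 1, box 6.
box 3's domain is down to {4}, so box 3 = 4. Remove 4 from box 1, box 5.
That leaves box 1 = 5. Remove 5 from box 4, box 5, box 6.
box 4's domain is down to {2}, so box 4 = 2.
box 5 has just one choice, so box 5 = 3.
That leaves box 6 = 1.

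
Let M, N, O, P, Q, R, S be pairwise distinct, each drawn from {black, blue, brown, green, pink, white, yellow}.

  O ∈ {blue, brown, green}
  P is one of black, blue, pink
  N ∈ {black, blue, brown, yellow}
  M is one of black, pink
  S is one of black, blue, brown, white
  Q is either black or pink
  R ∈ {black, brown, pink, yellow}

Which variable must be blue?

The 7 variables together cover exactly {black, blue, brown, green, pink, white, yellow} — 7 values for 7 variables — and green appears only in O's list, so O = green.
Among the 6 still-open variables, white fits only S (and all 6 values in {black, blue, brown, pink, white, yellow} must be used), so S = white.
M and Q between them cover only {black, pink} — a naked pair. Remove those values from N, P, R.
So blue goes to P.

P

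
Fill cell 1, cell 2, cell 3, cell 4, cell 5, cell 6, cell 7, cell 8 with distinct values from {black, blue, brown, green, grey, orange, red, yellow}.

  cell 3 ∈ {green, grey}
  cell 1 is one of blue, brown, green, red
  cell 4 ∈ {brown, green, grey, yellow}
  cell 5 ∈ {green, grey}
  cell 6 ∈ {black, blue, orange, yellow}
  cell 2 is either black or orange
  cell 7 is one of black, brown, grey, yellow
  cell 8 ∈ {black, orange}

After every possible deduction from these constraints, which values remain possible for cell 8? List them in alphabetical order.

black, orange

The 8 variables together cover exactly {black, blue, brown, green, grey, orange, red, yellow} — 8 values for 8 variables — and red appears only in cell 1's list, so cell 1 = red.
The 7 still-open variables together cover exactly {black, blue, brown, green, grey, orange, yellow} — 7 values for 7 variables — and blue appears only in cell 6's list, so cell 6 = blue.
cell 2 and cell 8 share exactly the 2 values {black, orange}; by pigeonhole those values go to them, so strike black, orange from cell 7.
cell 3 and cell 5 share exactly the 2 values {green, grey}; by pigeonhole those values go to them, so strike green, grey from cell 4, cell 7.
No further eliminations apply; cell 8 can still be any of black, orange.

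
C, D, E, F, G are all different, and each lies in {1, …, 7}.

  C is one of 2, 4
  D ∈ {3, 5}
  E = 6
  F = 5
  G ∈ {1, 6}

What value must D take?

E has just one choice, so E = 6. Remove 6 from G.
F has just one choice, so F = 5. So D can't be 5.
So D = 3.

3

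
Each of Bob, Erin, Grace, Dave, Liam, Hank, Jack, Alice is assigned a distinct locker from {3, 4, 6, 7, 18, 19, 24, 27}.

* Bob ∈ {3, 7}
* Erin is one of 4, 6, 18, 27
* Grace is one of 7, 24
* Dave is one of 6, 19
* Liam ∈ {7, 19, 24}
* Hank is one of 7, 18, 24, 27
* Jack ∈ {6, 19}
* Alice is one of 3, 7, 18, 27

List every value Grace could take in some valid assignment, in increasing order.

Among the 8 variables, 4 fits only Erin (and all 8 values in {3, 4, 6, 7, 18, 19, 24, 27} must be used), so Erin = 4.
Dave and Jack share exactly the 2 values {6, 19}; by pigeonhole those values go to them, so strike 6, 19 from Liam.
Grace and Liam share exactly the 2 values {7, 24}; by pigeonhole those values go to them, so strike 7, 24 from Bob, Hank, Alice.
Bob has just one choice, so Bob = 3. Remove 3 from Alice.
No further eliminations apply; Grace can still be any of 7, 24.

7, 24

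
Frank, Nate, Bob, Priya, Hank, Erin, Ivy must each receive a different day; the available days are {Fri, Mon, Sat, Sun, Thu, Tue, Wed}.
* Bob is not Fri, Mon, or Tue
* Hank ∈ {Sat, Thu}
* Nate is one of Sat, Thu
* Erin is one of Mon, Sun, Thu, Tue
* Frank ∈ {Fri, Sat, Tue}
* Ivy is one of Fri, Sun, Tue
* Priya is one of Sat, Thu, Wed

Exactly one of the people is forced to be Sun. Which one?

Bob

The 7 variables draw from only 7 values {Fri, Mon, Sat, Sun, Thu, Tue, Wed}, so each is used; only Erin can be Mon, hence Erin = Mon.
Nate and Hank share exactly the 2 values {Sat, Thu}; by pigeonhole those values go to them, so strike Sat, Thu from Frank, Bob, Priya.
Priya has just one choice, so Priya = Wed. So Bob can't be Wed.
So Sun goes to Bob.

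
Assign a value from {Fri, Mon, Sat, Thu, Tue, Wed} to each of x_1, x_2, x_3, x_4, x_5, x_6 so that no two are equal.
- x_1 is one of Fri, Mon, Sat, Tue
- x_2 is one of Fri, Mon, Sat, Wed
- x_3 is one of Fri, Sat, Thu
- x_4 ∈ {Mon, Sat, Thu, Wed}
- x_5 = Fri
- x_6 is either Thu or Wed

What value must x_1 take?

Tue

x_5 must be Fri (only option left). Remove Fri from x_1, x_2, x_3.
The 5 still-open variables together cover exactly {Mon, Sat, Thu, Tue, Wed} — 5 values for 5 variables — and Tue appears only in x_1's list, so x_1 = Tue.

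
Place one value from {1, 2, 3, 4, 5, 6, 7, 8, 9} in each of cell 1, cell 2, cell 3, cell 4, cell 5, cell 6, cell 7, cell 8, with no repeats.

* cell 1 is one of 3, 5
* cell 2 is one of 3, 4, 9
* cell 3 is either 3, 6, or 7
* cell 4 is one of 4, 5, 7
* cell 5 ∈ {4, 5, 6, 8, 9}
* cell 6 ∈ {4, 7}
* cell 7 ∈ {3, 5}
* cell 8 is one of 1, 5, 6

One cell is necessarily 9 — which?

The 8 variables together cover exactly {1, 3, 4, 5, 6, 7, 8, 9} — 8 values for 8 variables — and 1 appears only in cell 8's list, so cell 8 = 1.
Among the 7 still-open variables, 8 fits only cell 5 (and all 7 values in {3, 4, 5, 6, 7, 8, 9} must be used), so cell 5 = 8.
The 6 still-open variables together cover exactly {3, 4, 5, 6, 7, 9} — 6 values for 6 variables — and 6 appears only in cell 3's list, so cell 3 = 6.
The 5 still-open variables together cover exactly {3, 4, 5, 7, 9} — 5 values for 5 variables — and 9 appears only in cell 2's list, so cell 2 = 9.

cell 2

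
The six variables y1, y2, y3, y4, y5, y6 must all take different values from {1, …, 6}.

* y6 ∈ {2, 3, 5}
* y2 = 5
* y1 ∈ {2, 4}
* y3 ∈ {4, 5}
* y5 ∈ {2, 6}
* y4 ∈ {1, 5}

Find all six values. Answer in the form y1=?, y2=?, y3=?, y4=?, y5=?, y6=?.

y1=2, y2=5, y3=4, y4=1, y5=6, y6=3

y2 must be 5 (only option left). So y3, y4, y6 can't be 5.
y3's domain is down to {4}, so y3 = 4. Strike 4 from y1.
That leaves y4 = 1.
y1 must be 2 (only option left). Strike 2 from y5, y6.
y5's domain is down to {6}, so y5 = 6.
y6 has just one choice, so y6 = 3.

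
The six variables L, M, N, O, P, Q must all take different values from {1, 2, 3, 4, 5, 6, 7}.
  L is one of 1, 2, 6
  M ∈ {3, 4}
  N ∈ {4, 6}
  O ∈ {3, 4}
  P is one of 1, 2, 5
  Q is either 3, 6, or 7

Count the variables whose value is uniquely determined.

2

M and O share exactly the 2 values {3, 4}; by pigeonhole those values go to them, so strike 3, 4 from N, Q.
That leaves N = 6. Remove 6 from L, Q.
Q has just one choice, so Q = 7.
Determined: N=6, Q=7. The other variables each still have more than one consistent value. That makes 2.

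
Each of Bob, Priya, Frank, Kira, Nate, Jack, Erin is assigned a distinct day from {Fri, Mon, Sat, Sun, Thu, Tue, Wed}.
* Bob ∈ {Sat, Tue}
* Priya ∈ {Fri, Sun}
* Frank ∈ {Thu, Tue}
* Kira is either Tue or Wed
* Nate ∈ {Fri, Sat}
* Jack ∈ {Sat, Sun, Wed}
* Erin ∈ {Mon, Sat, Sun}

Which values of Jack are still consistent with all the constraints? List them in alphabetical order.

The 7 variables together cover exactly {Fri, Mon, Sat, Sun, Thu, Tue, Wed} — 7 values for 7 variables — and Mon appears only in Erin's list, so Erin = Mon.
The 6 still-open variables together cover exactly {Fri, Sat, Sun, Thu, Tue, Wed} — 6 values for 6 variables — and Thu appears only in Frank's list, so Frank = Thu.
No further eliminations apply; Jack can still be any of Sat, Sun, Wed.

Sat, Sun, Wed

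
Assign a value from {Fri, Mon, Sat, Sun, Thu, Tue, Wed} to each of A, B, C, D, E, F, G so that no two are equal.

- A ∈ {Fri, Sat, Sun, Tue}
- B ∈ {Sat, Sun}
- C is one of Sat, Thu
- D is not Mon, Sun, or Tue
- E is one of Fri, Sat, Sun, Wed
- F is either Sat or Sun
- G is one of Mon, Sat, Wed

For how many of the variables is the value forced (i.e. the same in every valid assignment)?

3

The 7 variables draw from only 7 values {Fri, Mon, Sat, Sun, Thu, Tue, Wed}, so each is used; only G can be Mon, hence G = Mon.
The 6 still-open variables draw from only 6 values {Fri, Sat, Sun, Thu, Tue, Wed}, so each is used; only A can be Tue, hence A = Tue.
B and F between them cover only {Sat, Sun} — a naked pair. Remove those values from C, D, E.
That leaves C = Thu. Strike Thu from D.
Determined: A=Tue, C=Thu, G=Mon. The other variables each still have more than one consistent value. That makes 3.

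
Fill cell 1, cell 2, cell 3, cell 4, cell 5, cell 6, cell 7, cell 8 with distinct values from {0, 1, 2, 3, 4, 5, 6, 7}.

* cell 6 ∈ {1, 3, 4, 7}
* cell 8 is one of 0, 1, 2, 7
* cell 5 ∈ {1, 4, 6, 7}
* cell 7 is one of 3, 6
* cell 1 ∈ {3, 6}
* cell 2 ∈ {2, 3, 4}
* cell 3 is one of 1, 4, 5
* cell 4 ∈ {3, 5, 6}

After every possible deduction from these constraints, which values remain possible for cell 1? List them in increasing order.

3, 6

Among the 8 variables, 0 fits only cell 8 (and all 8 values in {0, 1, 2, 3, 4, 5, 6, 7} must be used), so cell 8 = 0.
Among the 7 still-open variables, 2 fits only cell 2 (and all 7 values in {1, 2, 3, 4, 5, 6, 7} must be used), so cell 2 = 2.
The 2 variables cell 1 and cell 7 are confined to {3, 6}, which locks those values in; drop them from cell 4, cell 5, cell 6.
cell 4 has just one choice, so cell 4 = 5. Remove 5 from cell 3.
No further eliminations apply; cell 1 can still be any of 3, 6.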